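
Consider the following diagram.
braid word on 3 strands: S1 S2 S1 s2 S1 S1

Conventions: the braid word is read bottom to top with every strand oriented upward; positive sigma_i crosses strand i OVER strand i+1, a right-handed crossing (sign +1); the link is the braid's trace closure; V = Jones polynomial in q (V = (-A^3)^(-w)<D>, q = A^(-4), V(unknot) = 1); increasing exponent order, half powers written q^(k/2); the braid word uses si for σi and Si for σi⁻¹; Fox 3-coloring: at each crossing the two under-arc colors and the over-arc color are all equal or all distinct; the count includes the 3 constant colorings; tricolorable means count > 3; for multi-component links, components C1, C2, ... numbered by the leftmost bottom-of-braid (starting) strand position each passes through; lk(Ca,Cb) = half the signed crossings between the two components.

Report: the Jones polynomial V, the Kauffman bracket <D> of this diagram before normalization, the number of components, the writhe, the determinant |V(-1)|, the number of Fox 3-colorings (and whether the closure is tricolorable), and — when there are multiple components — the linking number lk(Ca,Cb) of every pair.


V = -q^-4 + q^-3 + q^-1
<D> = A^-8 + 1 - A^4 (w = -4)
1 component over 6 crossings, w = -4
9 Fox colorings among 3^6, |V(-1)| = 3: tricolorable
why: w = -4 (over 6 crossings) is diagram-only; (-A^3)^(4) removes it from V


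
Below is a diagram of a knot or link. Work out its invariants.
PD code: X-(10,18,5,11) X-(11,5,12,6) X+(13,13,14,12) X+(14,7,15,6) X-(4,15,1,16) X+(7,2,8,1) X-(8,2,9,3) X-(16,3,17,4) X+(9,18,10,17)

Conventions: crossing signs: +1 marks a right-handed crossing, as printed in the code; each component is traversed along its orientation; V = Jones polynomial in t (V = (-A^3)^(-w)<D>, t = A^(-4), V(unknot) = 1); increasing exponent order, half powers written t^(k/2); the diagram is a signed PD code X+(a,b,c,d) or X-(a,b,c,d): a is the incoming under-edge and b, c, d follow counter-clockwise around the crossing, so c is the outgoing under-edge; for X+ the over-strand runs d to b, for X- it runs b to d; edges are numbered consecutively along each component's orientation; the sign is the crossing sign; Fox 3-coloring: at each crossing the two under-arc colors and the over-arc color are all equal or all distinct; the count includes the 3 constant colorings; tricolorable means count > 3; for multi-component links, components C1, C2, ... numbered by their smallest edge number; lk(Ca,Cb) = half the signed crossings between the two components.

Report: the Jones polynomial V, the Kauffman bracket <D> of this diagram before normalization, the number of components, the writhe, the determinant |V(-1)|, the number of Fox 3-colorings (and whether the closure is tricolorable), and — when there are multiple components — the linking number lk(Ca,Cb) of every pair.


V(t) = t^-3 + t^-2 + t^-1 + 1
bracket: -A^-3 - A - A^5 - A^9, w = -1
3 components, writhe -1, over 9 crossings
lk(C1,C2) = 0
linking number lk(C1,C3) = -1
lk(C2,C3): 0
det 0, colorings 9 of 3^9 — tricolorable
observation: summing lk over 3 pairs gives -1


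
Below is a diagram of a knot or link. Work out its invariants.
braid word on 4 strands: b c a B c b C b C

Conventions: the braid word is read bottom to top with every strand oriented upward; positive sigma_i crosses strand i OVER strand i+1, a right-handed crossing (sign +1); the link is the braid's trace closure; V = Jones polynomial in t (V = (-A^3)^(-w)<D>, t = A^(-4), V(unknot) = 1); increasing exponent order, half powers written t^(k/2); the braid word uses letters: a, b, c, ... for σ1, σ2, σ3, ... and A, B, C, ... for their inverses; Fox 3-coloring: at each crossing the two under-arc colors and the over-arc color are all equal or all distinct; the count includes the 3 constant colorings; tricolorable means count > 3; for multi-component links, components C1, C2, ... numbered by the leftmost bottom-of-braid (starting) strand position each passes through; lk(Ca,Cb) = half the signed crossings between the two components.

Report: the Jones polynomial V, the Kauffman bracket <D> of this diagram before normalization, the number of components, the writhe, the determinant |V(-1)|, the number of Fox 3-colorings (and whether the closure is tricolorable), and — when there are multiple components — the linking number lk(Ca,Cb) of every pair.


V(t) = -t^-1 + 2 - t + 2t^2 - t^3 + t^4 - t^5
bracket: A^-11 - A^-7 + A^-3 - 2A + A^5 - 2A^9 + A^13, w = +3
1 component, writhe +3, over 9 crossings
det 9, colorings 9 of 3^9 — tricolorable
observation: V spans 6 powers of t: at least 6 crossings in any diagram


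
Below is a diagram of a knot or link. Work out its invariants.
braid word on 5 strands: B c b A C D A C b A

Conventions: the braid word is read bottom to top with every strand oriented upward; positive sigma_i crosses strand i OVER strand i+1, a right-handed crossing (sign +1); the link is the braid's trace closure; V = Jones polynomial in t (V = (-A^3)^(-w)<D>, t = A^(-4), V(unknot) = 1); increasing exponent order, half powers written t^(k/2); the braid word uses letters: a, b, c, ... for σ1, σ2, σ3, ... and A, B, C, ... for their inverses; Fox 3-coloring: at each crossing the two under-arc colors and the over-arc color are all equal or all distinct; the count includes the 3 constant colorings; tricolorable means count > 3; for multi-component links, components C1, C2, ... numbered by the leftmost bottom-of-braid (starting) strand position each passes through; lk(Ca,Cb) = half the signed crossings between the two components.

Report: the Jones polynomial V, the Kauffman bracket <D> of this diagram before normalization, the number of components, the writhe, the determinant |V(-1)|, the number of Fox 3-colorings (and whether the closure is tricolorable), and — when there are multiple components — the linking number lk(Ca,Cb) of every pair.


V = -t^-6 + t^-5 - t^-4 + 2t^-3 - t^-2 + t^-1
<D> = A^-8 - A^-4 + 2 - A^4 + A^8 - A^12 (w = -4)
1 component over 10 crossings, w = -4
3 Fox colorings among 3^10, |V(-1)| = 7: not tricolorable
why: det 7 = |V(-1)|; not divisible by 3, so not tricolorable


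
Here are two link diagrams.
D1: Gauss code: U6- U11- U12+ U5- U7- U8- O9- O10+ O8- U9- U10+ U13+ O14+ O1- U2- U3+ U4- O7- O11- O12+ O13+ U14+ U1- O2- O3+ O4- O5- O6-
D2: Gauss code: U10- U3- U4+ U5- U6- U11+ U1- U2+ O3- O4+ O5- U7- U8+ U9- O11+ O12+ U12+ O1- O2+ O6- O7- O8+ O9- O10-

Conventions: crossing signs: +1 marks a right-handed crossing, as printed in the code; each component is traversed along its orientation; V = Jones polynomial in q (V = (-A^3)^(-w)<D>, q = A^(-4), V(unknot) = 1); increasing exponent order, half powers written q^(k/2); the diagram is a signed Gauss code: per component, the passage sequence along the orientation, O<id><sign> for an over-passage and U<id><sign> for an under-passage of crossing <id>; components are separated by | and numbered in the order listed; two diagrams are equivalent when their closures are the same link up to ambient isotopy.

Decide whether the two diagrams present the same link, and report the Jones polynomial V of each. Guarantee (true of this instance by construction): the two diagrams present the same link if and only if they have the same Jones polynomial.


equivalent: yes
V(D1) = 1  (w -4, c 14, <D> = A^-12)
V(D2) = 1  [12 crossings, <D> = A^-6, w = -2]
key observation: one V(q) for all 2 diagrams — one class (guaranteed)


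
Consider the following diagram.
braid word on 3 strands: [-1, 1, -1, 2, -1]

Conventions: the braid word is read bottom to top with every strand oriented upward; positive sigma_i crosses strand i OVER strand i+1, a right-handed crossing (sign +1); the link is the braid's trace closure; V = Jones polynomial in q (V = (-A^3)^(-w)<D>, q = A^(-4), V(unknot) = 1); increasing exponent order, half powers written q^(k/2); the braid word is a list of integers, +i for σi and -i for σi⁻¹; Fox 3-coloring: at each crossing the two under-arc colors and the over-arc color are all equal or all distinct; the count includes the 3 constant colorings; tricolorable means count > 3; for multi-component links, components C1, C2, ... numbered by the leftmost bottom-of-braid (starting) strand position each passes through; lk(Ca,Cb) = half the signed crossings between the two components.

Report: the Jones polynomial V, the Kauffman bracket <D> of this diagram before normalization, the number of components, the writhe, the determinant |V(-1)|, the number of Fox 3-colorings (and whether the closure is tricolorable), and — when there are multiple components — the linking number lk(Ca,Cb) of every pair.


Jones polynomial: V(q) = -q^(-5/2) - q^(-1/2)
<D> = A^-1 + A^7; writhe -1
components 2, writhe -1 (5 crossings)
linking number lk(C1,C2) = -1
3-colorings: 3 of 3^5, det 2 — not tricolorable
note: det 2 = |V(-1)|; not divisible by 3, so not tricolorable


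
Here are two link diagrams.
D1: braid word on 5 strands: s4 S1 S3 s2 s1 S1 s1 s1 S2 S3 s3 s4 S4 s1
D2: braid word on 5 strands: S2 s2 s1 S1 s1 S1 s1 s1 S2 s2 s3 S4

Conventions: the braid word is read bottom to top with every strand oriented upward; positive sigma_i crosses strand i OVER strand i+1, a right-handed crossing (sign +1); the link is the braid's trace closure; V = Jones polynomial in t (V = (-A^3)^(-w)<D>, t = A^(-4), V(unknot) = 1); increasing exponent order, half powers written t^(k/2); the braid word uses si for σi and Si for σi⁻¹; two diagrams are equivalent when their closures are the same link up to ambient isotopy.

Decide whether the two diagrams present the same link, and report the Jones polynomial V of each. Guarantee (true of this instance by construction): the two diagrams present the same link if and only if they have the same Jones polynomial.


equivalent: yes
D1 (bracket A^-6 + A^-2 + A^2 + A^6; 14 crossings at w = +2): V = 1 + t + t^2 + t^3
D2 (bracket A^-6 + A^-2 + A^2 + A^6; 12 crossings at w = +2): V = 1 + t + t^2 + t^3
key observation: Markov moves rewrite D1 (14 crossings) into D2 (12)


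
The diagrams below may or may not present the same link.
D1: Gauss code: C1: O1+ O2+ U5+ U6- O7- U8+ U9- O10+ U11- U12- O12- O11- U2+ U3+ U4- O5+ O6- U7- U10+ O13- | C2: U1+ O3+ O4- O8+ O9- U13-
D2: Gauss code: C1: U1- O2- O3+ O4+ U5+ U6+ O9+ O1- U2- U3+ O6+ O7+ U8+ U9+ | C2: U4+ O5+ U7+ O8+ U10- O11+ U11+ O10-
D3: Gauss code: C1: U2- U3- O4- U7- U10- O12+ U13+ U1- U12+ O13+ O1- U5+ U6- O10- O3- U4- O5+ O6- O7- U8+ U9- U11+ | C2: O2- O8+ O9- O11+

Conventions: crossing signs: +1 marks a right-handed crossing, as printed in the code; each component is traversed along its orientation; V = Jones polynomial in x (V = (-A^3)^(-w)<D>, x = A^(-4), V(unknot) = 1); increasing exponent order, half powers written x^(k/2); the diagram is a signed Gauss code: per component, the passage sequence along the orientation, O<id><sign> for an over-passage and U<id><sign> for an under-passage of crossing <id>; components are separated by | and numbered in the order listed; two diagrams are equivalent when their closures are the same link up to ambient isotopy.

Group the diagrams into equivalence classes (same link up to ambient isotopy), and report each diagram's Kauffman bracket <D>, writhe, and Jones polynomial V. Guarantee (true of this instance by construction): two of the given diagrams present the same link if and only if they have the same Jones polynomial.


grouping into links: {D1} | {D2} | {D3}
V(D1) = -x^(-1/2) - x^(1/2)  (w -1, c 13, <D> = A^-5 + A^-1)
V(D2) = -x^(3/2) - x^(7/2) + x^(9/2) - x^(11/2)  [11 crossings, <D> = A^-7 - A^-3 + A + A^9, w = +5]
D3 (bracket A^-7 + A^-3 + A - A^9; 13 crossings at w = -3): V = x^(-9/2) - x^(-5/2) - x^(-3/2) - x^(-1/2)
why: V(x) takes 3 values over 3 diagrams, fixing the grouping


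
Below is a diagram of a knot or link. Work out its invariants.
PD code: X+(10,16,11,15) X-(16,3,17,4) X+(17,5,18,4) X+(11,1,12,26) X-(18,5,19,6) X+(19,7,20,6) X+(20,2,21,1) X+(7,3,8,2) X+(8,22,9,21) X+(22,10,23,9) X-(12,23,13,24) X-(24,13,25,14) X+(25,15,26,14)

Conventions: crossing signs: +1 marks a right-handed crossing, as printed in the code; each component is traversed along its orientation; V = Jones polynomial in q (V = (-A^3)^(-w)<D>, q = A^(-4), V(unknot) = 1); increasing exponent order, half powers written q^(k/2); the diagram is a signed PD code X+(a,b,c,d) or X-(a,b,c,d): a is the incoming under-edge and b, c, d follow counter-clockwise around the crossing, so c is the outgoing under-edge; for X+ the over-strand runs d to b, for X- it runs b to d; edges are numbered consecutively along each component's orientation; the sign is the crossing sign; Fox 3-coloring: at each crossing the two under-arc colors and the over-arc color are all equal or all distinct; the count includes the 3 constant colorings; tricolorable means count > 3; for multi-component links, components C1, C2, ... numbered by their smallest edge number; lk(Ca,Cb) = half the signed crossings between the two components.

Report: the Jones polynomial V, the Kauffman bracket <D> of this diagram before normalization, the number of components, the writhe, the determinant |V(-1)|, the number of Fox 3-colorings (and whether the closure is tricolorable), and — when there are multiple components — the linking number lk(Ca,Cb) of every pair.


V(q) = q + q^3 - q^4
bracket: A^-1 - A^3 - A^11, w = +5
1 component, writhe +5, over 13 crossings
det 3, colorings 9 of 3^13 — tricolorable
observation: w = +5 (over 13 crossings) is diagram-only; (-A^3)^(-5) removes it from V


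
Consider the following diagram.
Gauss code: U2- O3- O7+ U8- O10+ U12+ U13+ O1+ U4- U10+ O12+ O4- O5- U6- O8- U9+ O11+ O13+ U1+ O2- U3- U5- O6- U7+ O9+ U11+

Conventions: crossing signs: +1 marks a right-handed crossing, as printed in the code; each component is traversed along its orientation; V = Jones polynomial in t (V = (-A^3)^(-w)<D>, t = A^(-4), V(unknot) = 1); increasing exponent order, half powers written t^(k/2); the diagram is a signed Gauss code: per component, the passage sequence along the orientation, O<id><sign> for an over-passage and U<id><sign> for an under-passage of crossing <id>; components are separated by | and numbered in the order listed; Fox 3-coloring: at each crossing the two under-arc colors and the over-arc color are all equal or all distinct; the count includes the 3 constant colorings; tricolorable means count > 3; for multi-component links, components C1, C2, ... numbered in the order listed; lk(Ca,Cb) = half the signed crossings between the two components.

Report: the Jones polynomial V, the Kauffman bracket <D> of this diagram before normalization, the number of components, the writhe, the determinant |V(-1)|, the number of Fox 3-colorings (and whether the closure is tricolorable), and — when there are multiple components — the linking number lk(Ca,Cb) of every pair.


V(t) = -t^-3 + 3t^-2 - 6t^-1 + 9 - 9t + 10t^2 - 8t^3 + 6t^4 - 4t^5 + t^6
bracket: -A^-21 + 4A^-17 - 6A^-13 + 8A^-9 - 10A^-5 + 9A^-1 - 9A^3 + 6A^7 - 3A^11 + A^15, w = +1
1 component, writhe +1, over 13 crossings
det 57, colorings 9 of 3^13 — tricolorable
observation: V spans 9 powers of t: at least 9 crossings in any diagram


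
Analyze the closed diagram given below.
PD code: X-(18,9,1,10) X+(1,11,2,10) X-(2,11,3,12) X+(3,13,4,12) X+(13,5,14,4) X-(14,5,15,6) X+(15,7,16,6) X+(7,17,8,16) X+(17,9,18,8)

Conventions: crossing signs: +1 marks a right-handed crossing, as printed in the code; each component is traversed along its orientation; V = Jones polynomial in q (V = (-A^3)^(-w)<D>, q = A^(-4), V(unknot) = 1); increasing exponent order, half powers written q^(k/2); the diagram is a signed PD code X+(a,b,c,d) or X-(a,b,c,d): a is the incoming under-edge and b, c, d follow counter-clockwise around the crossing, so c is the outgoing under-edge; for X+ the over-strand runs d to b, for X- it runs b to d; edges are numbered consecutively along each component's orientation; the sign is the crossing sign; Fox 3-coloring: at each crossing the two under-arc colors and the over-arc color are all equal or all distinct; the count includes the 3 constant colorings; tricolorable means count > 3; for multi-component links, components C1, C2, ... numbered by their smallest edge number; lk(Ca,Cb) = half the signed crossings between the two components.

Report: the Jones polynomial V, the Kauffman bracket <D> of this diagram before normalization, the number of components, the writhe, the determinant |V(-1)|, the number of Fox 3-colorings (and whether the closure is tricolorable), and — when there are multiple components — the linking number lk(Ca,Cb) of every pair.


V(q) = q + q^3 - q^4
bracket: A^-7 - A^-3 - A^5, w = +3
1 component, writhe +3, over 9 crossings
det 3, colorings 9 of 3^9 — tricolorable
observation: det 3 = |V(-1)|; divisible by 3, so tricolorable


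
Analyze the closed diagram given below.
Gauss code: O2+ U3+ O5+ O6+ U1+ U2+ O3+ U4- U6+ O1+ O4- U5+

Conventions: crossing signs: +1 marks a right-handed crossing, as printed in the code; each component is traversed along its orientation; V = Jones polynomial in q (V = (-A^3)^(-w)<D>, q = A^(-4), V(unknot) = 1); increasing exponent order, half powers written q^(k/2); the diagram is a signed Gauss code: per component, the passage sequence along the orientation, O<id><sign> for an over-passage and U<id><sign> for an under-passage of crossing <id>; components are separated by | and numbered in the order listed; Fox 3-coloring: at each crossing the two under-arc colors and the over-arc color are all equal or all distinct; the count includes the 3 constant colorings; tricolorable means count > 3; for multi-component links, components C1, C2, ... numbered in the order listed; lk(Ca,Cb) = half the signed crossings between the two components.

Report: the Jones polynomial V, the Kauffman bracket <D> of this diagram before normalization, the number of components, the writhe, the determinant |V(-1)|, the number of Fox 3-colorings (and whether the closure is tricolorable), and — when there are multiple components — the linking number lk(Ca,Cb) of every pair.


V(q) = q - q^2 + 2q^3 - q^4 + q^5 - q^6
bracket: -A^-12 + A^-8 - A^-4 + 2 - A^4 + A^8, w = +4
1 component, writhe +4, over 6 crossings
det 7, colorings 3 of 3^6 — not tricolorable
observation: w = +4 shifts under R1 moves; the (-A^3)^(-4) factor cancels that in V


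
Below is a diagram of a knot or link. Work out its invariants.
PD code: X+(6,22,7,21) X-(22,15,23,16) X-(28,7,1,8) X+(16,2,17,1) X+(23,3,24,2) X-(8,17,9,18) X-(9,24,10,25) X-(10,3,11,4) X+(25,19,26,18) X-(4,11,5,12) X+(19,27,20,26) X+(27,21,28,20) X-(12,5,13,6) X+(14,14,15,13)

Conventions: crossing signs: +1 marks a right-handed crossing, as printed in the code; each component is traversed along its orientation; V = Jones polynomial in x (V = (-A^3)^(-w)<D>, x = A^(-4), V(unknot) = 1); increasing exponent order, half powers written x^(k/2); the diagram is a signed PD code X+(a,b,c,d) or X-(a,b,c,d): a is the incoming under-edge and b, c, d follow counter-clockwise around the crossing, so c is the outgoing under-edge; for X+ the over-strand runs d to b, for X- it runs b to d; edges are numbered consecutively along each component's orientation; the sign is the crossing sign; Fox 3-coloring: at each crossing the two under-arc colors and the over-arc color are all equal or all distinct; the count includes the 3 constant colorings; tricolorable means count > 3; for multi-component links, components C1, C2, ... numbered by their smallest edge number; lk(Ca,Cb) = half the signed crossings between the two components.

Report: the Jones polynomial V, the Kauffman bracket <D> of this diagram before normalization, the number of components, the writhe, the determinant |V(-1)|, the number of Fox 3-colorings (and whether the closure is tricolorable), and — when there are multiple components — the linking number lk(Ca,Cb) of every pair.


Jones polynomial: V(x) = -x^-5 + x^-4 - x^-3 + 2x^-2 - x^-1 + 2 - x
<D> = -A^-4 + 2 - A^4 + 2A^8 - A^12 + A^16 - A^20; writhe 0
components 1, writhe 0 (14 crossings)
3-colorings: 9 of 3^14, det 9 — tricolorable
note: V spans 6 powers of x: at least 6 crossings in any diagram


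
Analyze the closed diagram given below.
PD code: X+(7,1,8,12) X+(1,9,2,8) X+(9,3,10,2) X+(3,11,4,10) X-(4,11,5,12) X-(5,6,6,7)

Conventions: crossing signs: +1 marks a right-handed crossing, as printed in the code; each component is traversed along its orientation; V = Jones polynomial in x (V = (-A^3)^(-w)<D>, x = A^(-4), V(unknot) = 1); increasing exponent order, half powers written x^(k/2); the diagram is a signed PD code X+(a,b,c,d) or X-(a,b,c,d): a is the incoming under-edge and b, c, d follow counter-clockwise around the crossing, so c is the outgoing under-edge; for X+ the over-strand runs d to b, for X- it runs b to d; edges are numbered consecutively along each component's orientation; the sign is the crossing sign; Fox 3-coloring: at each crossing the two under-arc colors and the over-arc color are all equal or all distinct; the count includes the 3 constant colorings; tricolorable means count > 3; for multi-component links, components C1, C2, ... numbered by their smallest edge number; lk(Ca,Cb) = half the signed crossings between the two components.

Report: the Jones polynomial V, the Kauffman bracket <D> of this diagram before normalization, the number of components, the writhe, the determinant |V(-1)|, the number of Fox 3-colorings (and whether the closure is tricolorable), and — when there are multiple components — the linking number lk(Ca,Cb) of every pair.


V = x + x^3 - x^4
<D> = -A^-10 + A^-6 + A^2 (w = +2)
1 component over 6 crossings, w = +2
9 Fox colorings among 3^6, |V(-1)| = 3: tricolorable
why: V spans 3 powers of x: at least 3 crossings in any diagram


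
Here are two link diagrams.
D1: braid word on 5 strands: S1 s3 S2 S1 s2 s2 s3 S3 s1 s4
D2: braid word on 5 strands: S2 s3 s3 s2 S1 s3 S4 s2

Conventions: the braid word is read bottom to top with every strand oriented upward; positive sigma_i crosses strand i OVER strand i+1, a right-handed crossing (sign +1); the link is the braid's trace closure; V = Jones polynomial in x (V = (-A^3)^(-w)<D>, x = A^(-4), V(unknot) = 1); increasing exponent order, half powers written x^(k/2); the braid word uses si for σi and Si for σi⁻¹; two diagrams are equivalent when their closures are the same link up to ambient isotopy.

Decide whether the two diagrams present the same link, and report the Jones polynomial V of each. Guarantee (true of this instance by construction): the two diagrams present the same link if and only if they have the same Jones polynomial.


same link: no
V(D1) = 1  [10 crossings, <D> = A^6, w = +2]
D2 (bracket -A^-10 + A^-6 + A^2; 8 crossings at w = +2): V = x + x^3 - x^4
note: 2 values of V(x) split the 2 diagrams


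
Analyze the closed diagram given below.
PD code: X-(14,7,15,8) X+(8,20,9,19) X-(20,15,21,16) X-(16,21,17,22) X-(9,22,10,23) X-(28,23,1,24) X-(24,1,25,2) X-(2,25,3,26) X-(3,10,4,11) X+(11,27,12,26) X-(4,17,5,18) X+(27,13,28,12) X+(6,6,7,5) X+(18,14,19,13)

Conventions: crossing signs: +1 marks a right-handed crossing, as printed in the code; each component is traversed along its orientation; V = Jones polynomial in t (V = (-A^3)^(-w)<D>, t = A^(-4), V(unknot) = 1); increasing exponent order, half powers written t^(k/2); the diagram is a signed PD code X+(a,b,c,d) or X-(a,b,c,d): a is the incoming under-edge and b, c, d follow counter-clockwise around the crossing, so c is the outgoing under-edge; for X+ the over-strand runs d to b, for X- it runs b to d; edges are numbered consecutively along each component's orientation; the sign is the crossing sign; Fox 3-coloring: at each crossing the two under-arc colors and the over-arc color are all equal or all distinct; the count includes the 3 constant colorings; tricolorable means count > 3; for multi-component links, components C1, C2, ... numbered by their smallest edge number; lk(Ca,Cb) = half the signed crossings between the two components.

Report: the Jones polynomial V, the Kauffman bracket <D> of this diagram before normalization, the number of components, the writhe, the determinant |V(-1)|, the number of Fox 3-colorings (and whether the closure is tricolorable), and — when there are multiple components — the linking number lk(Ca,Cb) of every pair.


V(t) = -t^-10 + 3t^-9 - 4t^-8 + 5t^-7 - 5t^-6 + 4t^-5 - 4t^-4 + 2t^-3 + 1
bracket: A^-12 + 2 - 4A^4 + 4A^8 - 5A^12 + 5A^16 - 4A^20 + 3A^24 - A^28, w = -4
1 component, writhe -4, over 14 crossings
det 27, colorings 9 of 3^14 — tricolorable
observation: w = -4 (over 14 crossings) is diagram-only; (-A^3)^(4) removes it from V


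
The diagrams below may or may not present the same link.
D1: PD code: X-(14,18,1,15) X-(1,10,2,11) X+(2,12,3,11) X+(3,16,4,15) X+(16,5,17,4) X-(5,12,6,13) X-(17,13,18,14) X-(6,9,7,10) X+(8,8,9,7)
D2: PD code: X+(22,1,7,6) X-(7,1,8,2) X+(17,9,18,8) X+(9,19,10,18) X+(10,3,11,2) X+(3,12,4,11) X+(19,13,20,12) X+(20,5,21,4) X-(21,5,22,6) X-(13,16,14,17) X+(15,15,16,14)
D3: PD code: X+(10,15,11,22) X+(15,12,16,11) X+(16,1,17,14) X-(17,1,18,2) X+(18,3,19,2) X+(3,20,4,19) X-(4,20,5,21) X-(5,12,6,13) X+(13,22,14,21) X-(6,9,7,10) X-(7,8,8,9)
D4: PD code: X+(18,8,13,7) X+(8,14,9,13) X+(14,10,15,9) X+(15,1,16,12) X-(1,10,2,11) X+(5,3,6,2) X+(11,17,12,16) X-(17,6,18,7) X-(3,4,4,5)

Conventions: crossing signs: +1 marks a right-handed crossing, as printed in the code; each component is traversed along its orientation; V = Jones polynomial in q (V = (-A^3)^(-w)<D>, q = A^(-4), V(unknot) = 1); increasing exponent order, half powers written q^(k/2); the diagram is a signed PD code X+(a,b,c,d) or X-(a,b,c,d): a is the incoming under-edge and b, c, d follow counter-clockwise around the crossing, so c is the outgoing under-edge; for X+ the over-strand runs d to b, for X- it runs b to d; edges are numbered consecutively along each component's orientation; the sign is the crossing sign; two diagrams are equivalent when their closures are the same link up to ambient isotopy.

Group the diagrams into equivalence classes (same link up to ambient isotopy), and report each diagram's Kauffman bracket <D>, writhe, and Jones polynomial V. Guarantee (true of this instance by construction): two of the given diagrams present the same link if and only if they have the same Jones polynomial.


classes: {D1} | {D2} | {D3, D4}
V(D1) = -q^(-1/2) - q^(1/2)  [9 crossings, <D> = A^-5 + A^-1, w = -1]
V(D2) = -q^(3/2) - 2q^(7/2) + q^(9/2) - q^(11/2) + q^(13/2)  (w +5, c 11, <D> = -A^-11 + A^-7 - A^-3 + 2A + A^9)
V(D3) = -q^(1/2) + q^(3/2) - q^(5/2) - q^(9/2)  [11 crossings, <D> = A^-15 + A^-7 - A^-3 + A, w = +1]
D4 (bracket A^-9 + A^-1 - A^3 + A^7; 9 crossings at w = +3): V = -q^(1/2) + q^(3/2) - q^(5/2) - q^(9/2)
insight: 3 classes among 4 diagrams; unequal V(q) rules out equality


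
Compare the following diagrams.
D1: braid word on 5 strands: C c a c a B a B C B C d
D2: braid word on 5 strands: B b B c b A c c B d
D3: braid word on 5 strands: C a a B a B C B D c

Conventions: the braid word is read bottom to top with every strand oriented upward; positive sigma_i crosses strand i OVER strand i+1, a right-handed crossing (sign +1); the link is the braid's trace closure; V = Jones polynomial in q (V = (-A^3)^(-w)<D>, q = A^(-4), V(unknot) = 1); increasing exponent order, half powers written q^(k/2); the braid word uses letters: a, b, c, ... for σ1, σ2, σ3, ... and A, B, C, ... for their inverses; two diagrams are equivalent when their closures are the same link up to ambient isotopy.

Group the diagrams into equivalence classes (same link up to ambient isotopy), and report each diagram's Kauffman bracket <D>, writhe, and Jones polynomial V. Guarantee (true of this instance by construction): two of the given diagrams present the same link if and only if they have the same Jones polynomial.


grouping into links: {D1, D3} | {D2}
V(D1) = -q^-3 + 2q^-2 - 2q^-1 + 3 - 2q + 2q^2 - q^3  (w 0, c 12, <D> = -A^-12 + 2A^-8 - 2A^-4 + 3 - 2A^4 + 2A^8 - A^12)
D2 (bracket A^6; 10 crossings at w = +2): V = 1
V(D3) = -q^-3 + 2q^-2 - 2q^-1 + 3 - 2q + 2q^2 - q^3  [10 crossings, <D> = -A^-18 + 2A^-14 - 2A^-10 + 3A^-6 - 2A^-2 + 2A^2 - A^6, w = -2]
why: comparing 3 Jones polynomials yields 2 groups


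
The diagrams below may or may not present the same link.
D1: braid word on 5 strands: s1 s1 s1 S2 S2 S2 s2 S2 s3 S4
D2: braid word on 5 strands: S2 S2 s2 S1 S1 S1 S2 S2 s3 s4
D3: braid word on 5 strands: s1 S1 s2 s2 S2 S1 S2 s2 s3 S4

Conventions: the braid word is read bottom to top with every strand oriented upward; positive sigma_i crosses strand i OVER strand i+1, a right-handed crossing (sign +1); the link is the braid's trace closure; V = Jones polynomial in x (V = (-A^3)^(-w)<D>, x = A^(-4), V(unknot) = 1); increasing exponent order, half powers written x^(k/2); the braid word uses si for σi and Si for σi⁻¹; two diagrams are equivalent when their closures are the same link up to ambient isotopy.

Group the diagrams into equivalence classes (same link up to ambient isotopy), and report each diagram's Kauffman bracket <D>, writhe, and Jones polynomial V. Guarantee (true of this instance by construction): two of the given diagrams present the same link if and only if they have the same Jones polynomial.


grouping into links: {D1} | {D2} | {D3}
V(D1) = -x^-3 + x^-2 - x^-1 + 3 - x + x^2 - x^3  (w 0, c 10, <D> = -A^-12 + A^-8 - A^-4 + 3 - A^4 + A^8 - A^12)
D2 (bracket A^-4 + 2A^4 - 2A^8 + A^12 - 2A^16 + A^20; 10 crossings at w = -4): V = x^-8 - 2x^-7 + x^-6 - 2x^-5 + 2x^-4 + x^-2
V(D3) = 1  [10 crossings, <D> = 1, w = 0]
why: comparing 3 Jones polynomials yields 3 groups


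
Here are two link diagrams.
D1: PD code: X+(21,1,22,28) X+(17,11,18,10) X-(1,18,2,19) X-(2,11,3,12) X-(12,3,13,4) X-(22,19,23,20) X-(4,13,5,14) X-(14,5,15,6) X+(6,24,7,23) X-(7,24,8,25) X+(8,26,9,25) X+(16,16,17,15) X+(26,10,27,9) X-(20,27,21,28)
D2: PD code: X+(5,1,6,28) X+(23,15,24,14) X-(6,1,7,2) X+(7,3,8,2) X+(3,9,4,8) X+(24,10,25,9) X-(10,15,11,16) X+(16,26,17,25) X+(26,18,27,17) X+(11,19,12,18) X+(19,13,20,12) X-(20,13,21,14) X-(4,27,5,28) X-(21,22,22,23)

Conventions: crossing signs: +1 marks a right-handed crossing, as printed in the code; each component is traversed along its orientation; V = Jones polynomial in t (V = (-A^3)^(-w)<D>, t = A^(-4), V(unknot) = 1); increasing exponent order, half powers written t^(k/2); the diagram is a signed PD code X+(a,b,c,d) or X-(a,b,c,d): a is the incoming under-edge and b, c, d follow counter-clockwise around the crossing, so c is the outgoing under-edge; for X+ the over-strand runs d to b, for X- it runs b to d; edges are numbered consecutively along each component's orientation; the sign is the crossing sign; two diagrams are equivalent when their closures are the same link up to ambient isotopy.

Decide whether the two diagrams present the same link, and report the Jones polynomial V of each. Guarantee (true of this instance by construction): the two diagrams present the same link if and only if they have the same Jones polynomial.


equivalent: no
D1 (bracket A^-10 - A^-6 + 2A^-2 - 2A^2 + 2A^6 - 2A^10 + A^14; 14 crossings at w = -2): V = t^-5 - 2t^-4 + 2t^-3 - 2t^-2 + 2t^-1 - 1 + t
V(D2) = t - t^2 + 2t^3 - t^4 + t^5 - t^6  [14 crossings, <D> = -A^-12 + A^-8 - A^-4 + 2 - A^4 + A^8, w = +4]
observation: V(t) takes 2 values over 2 diagrams, fixing the grouping


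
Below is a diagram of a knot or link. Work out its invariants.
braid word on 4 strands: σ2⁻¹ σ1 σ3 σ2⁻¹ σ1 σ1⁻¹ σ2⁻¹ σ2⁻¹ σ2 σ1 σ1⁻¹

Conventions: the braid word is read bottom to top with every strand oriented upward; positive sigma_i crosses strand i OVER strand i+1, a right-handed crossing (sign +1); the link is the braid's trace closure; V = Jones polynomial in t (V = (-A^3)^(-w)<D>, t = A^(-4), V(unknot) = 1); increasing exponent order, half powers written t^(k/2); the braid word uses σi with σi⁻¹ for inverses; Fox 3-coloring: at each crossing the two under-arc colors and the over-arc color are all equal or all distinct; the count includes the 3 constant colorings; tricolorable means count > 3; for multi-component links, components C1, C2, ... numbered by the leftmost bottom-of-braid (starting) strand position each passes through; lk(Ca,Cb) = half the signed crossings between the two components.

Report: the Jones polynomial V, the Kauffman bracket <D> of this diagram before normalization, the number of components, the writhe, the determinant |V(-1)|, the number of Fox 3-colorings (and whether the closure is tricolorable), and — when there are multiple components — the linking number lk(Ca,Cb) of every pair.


V = -t^-4 + t^-3 + t^-1
<D> = -A - A^9 + A^13 (w = -1)
1 component over 11 crossings, w = -1
9 Fox colorings among 3^11, |V(-1)| = 3: tricolorable
why: w = -1 shifts under R1 moves; the (-A^3)^(1) factor cancels that in V


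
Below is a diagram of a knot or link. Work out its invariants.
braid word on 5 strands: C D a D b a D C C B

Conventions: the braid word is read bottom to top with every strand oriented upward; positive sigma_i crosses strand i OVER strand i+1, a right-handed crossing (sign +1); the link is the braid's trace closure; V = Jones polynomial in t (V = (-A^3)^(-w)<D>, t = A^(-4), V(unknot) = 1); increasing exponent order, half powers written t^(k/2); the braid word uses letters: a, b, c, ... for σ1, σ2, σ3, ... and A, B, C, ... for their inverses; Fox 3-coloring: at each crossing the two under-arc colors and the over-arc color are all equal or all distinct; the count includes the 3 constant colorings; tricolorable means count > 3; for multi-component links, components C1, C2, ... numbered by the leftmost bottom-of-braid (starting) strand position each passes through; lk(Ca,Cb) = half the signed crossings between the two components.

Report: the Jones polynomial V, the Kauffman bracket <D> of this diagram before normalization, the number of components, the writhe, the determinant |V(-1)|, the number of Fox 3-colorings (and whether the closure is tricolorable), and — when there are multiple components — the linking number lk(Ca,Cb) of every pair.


Jones polynomial: V(t) = -t^-4 + t^-3 + t^-1
<D> = A^-8 + 1 - A^4; writhe -4
components 1, writhe -4 (10 crossings)
3-colorings: 9 of 3^10, det 3 — tricolorable
note: w = -4 (over 10 crossings) is diagram-only; (-A^3)^(4) removes it from V


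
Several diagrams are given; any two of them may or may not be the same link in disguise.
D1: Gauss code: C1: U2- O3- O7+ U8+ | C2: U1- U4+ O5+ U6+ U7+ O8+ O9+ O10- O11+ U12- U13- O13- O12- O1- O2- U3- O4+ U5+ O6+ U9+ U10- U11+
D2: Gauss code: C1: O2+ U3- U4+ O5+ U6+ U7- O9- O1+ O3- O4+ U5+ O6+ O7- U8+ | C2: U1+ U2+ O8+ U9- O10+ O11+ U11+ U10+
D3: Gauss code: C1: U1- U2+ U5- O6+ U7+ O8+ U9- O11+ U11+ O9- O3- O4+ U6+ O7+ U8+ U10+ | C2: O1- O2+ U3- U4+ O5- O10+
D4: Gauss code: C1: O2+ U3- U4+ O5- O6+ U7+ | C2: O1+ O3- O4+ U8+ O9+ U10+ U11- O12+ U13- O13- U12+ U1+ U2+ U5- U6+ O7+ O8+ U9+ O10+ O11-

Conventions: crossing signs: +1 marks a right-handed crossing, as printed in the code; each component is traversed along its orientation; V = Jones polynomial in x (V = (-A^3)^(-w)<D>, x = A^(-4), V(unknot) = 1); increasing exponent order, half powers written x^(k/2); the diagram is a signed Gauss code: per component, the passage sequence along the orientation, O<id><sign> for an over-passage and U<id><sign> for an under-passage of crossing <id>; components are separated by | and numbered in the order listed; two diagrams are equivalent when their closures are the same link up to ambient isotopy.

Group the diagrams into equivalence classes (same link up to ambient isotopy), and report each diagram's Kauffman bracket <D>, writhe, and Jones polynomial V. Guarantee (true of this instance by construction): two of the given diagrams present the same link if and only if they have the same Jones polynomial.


classes: {D1, D3} | {D2} | {D4}
V(D1) = -x^(1/2) - x^(3/2) - x^(5/2) + x^(9/2)  [13 crossings, <D> = -A^-15 + A^-7 + A^-3 + A, w = +1]
D2 (bracket A^5 + A^13; 11 crossings at w = +5): V = -x^(1/2) - x^(5/2)
D3 (bracket -A^-9 + A^-1 + A^3 + A^7; 11 crossings at w = +3): V = -x^(1/2) - x^(3/2) - x^(5/2) + x^(9/2)
D4 (bracket -A^-11 + A^-7 - A^-3 + 2A + A^9; 13 crossings at w = +5): V = -x^(3/2) - 2x^(7/2) + x^(9/2) - x^(11/2) + x^(13/2)
insight: V(x) takes 3 values over 4 diagrams, fixing the grouping


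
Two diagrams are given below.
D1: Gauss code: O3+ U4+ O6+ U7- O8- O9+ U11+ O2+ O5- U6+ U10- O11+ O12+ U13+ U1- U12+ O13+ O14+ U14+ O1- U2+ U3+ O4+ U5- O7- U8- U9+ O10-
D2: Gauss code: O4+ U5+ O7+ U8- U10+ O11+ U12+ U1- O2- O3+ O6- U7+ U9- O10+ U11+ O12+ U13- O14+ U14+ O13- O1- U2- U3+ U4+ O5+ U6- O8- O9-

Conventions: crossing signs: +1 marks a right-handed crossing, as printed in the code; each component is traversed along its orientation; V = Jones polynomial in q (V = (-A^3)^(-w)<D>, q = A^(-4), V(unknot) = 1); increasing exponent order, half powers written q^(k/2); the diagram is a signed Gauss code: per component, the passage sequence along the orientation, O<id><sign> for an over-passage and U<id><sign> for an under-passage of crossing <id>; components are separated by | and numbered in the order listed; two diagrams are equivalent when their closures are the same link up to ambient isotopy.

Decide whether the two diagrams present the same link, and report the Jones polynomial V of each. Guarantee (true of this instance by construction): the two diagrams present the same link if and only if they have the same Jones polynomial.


same link: yes
V(D1) = q^-1 - 1 + 2q - 2q^2 + 2q^3 - 2q^4 + q^5  [14 crossings, <D> = A^-8 - 2A^-4 + 2 - 2A^4 + 2A^8 - A^12 + A^16, w = +4]
V(D2) = q^-1 - 1 + 2q - 2q^2 + 2q^3 - 2q^4 + q^5  [14 crossings, <D> = A^-14 - 2A^-10 + 2A^-6 - 2A^-2 + 2A^2 - A^6 + A^10, w = +2]
insight: all 2 diagrams share one V(q), hence one class


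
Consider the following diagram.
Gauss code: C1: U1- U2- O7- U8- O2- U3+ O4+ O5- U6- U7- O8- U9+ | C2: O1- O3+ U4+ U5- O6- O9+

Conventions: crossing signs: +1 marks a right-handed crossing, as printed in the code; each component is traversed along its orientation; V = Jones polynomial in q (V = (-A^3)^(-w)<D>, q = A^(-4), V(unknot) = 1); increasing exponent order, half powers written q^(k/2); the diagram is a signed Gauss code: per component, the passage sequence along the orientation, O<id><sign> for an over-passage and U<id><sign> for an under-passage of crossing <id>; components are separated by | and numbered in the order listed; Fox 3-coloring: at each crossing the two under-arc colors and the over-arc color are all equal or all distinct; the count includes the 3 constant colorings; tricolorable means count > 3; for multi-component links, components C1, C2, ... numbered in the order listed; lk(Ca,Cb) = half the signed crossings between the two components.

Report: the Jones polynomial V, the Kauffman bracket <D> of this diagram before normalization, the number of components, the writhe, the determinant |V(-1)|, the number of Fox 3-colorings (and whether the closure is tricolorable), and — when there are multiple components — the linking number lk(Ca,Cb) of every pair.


V(q) = q^(-9/2) - q^(-5/2) - q^(-3/2) - q^(-1/2)
bracket: A^-7 + A^-3 + A - A^9, w = -3
2 components, writhe -3, over 9 crossings
lk(C1,C2) = 0
det 0, colorings 27 of 3^9 — tricolorable
observation: w = -3 shifts under R1 moves; the (-A^3)^(3) factor cancels that in V


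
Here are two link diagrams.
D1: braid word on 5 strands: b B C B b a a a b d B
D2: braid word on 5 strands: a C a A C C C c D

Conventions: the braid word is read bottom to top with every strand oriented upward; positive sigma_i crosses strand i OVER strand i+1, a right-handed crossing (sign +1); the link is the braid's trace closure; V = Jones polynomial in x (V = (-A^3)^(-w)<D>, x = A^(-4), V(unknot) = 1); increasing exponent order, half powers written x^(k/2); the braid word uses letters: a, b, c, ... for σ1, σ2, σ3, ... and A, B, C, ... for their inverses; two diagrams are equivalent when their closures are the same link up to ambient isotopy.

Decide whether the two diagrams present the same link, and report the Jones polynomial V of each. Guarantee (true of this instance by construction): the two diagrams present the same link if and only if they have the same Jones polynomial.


same link: no
V(D1) = -x^(1/2) - x^(3/2) - x^(5/2) + x^(9/2)  [11 crossings, <D> = -A^-9 + A^-1 + A^3 + A^7, w = +3]
V(D2) = x^(-9/2) - x^(-5/2) - x^(-3/2) - x^(-1/2)  (w -3, c 9, <D> = A^-7 + A^-3 + A - A^9)
note: V(x) takes 2 values over 2 diagrams, fixing the grouping
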